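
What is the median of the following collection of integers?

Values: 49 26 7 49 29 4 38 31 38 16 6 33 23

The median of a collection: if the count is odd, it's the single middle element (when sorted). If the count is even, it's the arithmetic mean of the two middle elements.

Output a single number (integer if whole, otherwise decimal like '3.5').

Answer: 29

Derivation:
Step 1: insert 49 -> lo=[49] (size 1, max 49) hi=[] (size 0) -> median=49
Step 2: insert 26 -> lo=[26] (size 1, max 26) hi=[49] (size 1, min 49) -> median=37.5
Step 3: insert 7 -> lo=[7, 26] (size 2, max 26) hi=[49] (size 1, min 49) -> median=26
Step 4: insert 49 -> lo=[7, 26] (size 2, max 26) hi=[49, 49] (size 2, min 49) -> median=37.5
Step 5: insert 29 -> lo=[7, 26, 29] (size 3, max 29) hi=[49, 49] (size 2, min 49) -> median=29
Step 6: insert 4 -> lo=[4, 7, 26] (size 3, max 26) hi=[29, 49, 49] (size 3, min 29) -> median=27.5
Step 7: insert 38 -> lo=[4, 7, 26, 29] (size 4, max 29) hi=[38, 49, 49] (size 3, min 38) -> median=29
Step 8: insert 31 -> lo=[4, 7, 26, 29] (size 4, max 29) hi=[31, 38, 49, 49] (size 4, min 31) -> median=30
Step 9: insert 38 -> lo=[4, 7, 26, 29, 31] (size 5, max 31) hi=[38, 38, 49, 49] (size 4, min 38) -> median=31
Step 10: insert 16 -> lo=[4, 7, 16, 26, 29] (size 5, max 29) hi=[31, 38, 38, 49, 49] (size 5, min 31) -> median=30
Step 11: insert 6 -> lo=[4, 6, 7, 16, 26, 29] (size 6, max 29) hi=[31, 38, 38, 49, 49] (size 5, min 31) -> median=29
Step 12: insert 33 -> lo=[4, 6, 7, 16, 26, 29] (size 6, max 29) hi=[31, 33, 38, 38, 49, 49] (size 6, min 31) -> median=30
Step 13: insert 23 -> lo=[4, 6, 7, 16, 23, 26, 29] (size 7, max 29) hi=[31, 33, 38, 38, 49, 49] (size 6, min 31) -> median=29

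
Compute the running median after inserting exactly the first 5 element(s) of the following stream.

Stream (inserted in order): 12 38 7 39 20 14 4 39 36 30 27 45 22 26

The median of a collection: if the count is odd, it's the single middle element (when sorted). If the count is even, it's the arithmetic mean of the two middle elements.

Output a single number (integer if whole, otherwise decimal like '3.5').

Step 1: insert 12 -> lo=[12] (size 1, max 12) hi=[] (size 0) -> median=12
Step 2: insert 38 -> lo=[12] (size 1, max 12) hi=[38] (size 1, min 38) -> median=25
Step 3: insert 7 -> lo=[7, 12] (size 2, max 12) hi=[38] (size 1, min 38) -> median=12
Step 4: insert 39 -> lo=[7, 12] (size 2, max 12) hi=[38, 39] (size 2, min 38) -> median=25
Step 5: insert 20 -> lo=[7, 12, 20] (size 3, max 20) hi=[38, 39] (size 2, min 38) -> median=20

Answer: 20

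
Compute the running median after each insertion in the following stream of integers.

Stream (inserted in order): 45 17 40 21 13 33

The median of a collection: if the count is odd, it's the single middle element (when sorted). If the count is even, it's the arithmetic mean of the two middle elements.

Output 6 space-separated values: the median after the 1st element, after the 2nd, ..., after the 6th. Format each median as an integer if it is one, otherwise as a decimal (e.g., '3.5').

Answer: 45 31 40 30.5 21 27

Derivation:
Step 1: insert 45 -> lo=[45] (size 1, max 45) hi=[] (size 0) -> median=45
Step 2: insert 17 -> lo=[17] (size 1, max 17) hi=[45] (size 1, min 45) -> median=31
Step 3: insert 40 -> lo=[17, 40] (size 2, max 40) hi=[45] (size 1, min 45) -> median=40
Step 4: insert 21 -> lo=[17, 21] (size 2, max 21) hi=[40, 45] (size 2, min 40) -> median=30.5
Step 5: insert 13 -> lo=[13, 17, 21] (size 3, max 21) hi=[40, 45] (size 2, min 40) -> median=21
Step 6: insert 33 -> lo=[13, 17, 21] (size 3, max 21) hi=[33, 40, 45] (size 3, min 33) -> median=27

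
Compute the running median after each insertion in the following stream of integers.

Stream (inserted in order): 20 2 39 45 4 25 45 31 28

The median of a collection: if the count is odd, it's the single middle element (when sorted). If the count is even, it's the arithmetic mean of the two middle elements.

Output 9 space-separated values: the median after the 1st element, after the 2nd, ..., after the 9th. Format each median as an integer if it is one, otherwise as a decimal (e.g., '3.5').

Step 1: insert 20 -> lo=[20] (size 1, max 20) hi=[] (size 0) -> median=20
Step 2: insert 2 -> lo=[2] (size 1, max 2) hi=[20] (size 1, min 20) -> median=11
Step 3: insert 39 -> lo=[2, 20] (size 2, max 20) hi=[39] (size 1, min 39) -> median=20
Step 4: insert 45 -> lo=[2, 20] (size 2, max 20) hi=[39, 45] (size 2, min 39) -> median=29.5
Step 5: insert 4 -> lo=[2, 4, 20] (size 3, max 20) hi=[39, 45] (size 2, min 39) -> median=20
Step 6: insert 25 -> lo=[2, 4, 20] (size 3, max 20) hi=[25, 39, 45] (size 3, min 25) -> median=22.5
Step 7: insert 45 -> lo=[2, 4, 20, 25] (size 4, max 25) hi=[39, 45, 45] (size 3, min 39) -> median=25
Step 8: insert 31 -> lo=[2, 4, 20, 25] (size 4, max 25) hi=[31, 39, 45, 45] (size 4, min 31) -> median=28
Step 9: insert 28 -> lo=[2, 4, 20, 25, 28] (size 5, max 28) hi=[31, 39, 45, 45] (size 4, min 31) -> median=28

Answer: 20 11 20 29.5 20 22.5 25 28 28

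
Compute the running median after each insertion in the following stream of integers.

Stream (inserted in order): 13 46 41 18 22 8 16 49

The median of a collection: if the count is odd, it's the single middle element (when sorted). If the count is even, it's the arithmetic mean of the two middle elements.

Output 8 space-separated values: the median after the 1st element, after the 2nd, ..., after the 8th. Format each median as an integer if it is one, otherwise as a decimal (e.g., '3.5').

Step 1: insert 13 -> lo=[13] (size 1, max 13) hi=[] (size 0) -> median=13
Step 2: insert 46 -> lo=[13] (size 1, max 13) hi=[46] (size 1, min 46) -> median=29.5
Step 3: insert 41 -> lo=[13, 41] (size 2, max 41) hi=[46] (size 1, min 46) -> median=41
Step 4: insert 18 -> lo=[13, 18] (size 2, max 18) hi=[41, 46] (size 2, min 41) -> median=29.5
Step 5: insert 22 -> lo=[13, 18, 22] (size 3, max 22) hi=[41, 46] (size 2, min 41) -> median=22
Step 6: insert 8 -> lo=[8, 13, 18] (size 3, max 18) hi=[22, 41, 46] (size 3, min 22) -> median=20
Step 7: insert 16 -> lo=[8, 13, 16, 18] (size 4, max 18) hi=[22, 41, 46] (size 3, min 22) -> median=18
Step 8: insert 49 -> lo=[8, 13, 16, 18] (size 4, max 18) hi=[22, 41, 46, 49] (size 4, min 22) -> median=20

Answer: 13 29.5 41 29.5 22 20 18 20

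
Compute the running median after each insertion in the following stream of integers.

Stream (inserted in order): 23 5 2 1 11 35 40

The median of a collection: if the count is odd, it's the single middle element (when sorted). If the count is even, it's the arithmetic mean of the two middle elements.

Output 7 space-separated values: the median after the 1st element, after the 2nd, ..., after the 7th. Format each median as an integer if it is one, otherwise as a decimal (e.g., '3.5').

Step 1: insert 23 -> lo=[23] (size 1, max 23) hi=[] (size 0) -> median=23
Step 2: insert 5 -> lo=[5] (size 1, max 5) hi=[23] (size 1, min 23) -> median=14
Step 3: insert 2 -> lo=[2, 5] (size 2, max 5) hi=[23] (size 1, min 23) -> median=5
Step 4: insert 1 -> lo=[1, 2] (size 2, max 2) hi=[5, 23] (size 2, min 5) -> median=3.5
Step 5: insert 11 -> lo=[1, 2, 5] (size 3, max 5) hi=[11, 23] (size 2, min 11) -> median=5
Step 6: insert 35 -> lo=[1, 2, 5] (size 3, max 5) hi=[11, 23, 35] (size 3, min 11) -> median=8
Step 7: insert 40 -> lo=[1, 2, 5, 11] (size 4, max 11) hi=[23, 35, 40] (size 3, min 23) -> median=11

Answer: 23 14 5 3.5 5 8 11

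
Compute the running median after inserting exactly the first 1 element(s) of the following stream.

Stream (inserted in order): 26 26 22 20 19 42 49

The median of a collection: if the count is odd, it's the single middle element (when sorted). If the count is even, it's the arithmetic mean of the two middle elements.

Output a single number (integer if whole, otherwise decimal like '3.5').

Answer: 26

Derivation:
Step 1: insert 26 -> lo=[26] (size 1, max 26) hi=[] (size 0) -> median=26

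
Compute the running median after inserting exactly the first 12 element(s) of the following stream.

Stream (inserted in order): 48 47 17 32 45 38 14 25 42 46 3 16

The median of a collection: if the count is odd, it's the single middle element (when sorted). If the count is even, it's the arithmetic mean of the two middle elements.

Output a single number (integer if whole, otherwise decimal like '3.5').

Step 1: insert 48 -> lo=[48] (size 1, max 48) hi=[] (size 0) -> median=48
Step 2: insert 47 -> lo=[47] (size 1, max 47) hi=[48] (size 1, min 48) -> median=47.5
Step 3: insert 17 -> lo=[17, 47] (size 2, max 47) hi=[48] (size 1, min 48) -> median=47
Step 4: insert 32 -> lo=[17, 32] (size 2, max 32) hi=[47, 48] (size 2, min 47) -> median=39.5
Step 5: insert 45 -> lo=[17, 32, 45] (size 3, max 45) hi=[47, 48] (size 2, min 47) -> median=45
Step 6: insert 38 -> lo=[17, 32, 38] (size 3, max 38) hi=[45, 47, 48] (size 3, min 45) -> median=41.5
Step 7: insert 14 -> lo=[14, 17, 32, 38] (size 4, max 38) hi=[45, 47, 48] (size 3, min 45) -> median=38
Step 8: insert 25 -> lo=[14, 17, 25, 32] (size 4, max 32) hi=[38, 45, 47, 48] (size 4, min 38) -> median=35
Step 9: insert 42 -> lo=[14, 17, 25, 32, 38] (size 5, max 38) hi=[42, 45, 47, 48] (size 4, min 42) -> median=38
Step 10: insert 46 -> lo=[14, 17, 25, 32, 38] (size 5, max 38) hi=[42, 45, 46, 47, 48] (size 5, min 42) -> median=40
Step 11: insert 3 -> lo=[3, 14, 17, 25, 32, 38] (size 6, max 38) hi=[42, 45, 46, 47, 48] (size 5, min 42) -> median=38
Step 12: insert 16 -> lo=[3, 14, 16, 17, 25, 32] (size 6, max 32) hi=[38, 42, 45, 46, 47, 48] (size 6, min 38) -> median=35

Answer: 35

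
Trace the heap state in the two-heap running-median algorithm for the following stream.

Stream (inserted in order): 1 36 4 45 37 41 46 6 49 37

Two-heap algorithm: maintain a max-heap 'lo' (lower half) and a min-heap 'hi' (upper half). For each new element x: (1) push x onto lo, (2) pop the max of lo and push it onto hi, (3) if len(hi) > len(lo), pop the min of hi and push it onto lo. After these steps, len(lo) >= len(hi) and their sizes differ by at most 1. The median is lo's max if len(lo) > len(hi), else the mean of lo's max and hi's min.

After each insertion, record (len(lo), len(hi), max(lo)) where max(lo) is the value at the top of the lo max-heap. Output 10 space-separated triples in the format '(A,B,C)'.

Step 1: insert 1 -> lo=[1] hi=[] -> (len(lo)=1, len(hi)=0, max(lo)=1)
Step 2: insert 36 -> lo=[1] hi=[36] -> (len(lo)=1, len(hi)=1, max(lo)=1)
Step 3: insert 4 -> lo=[1, 4] hi=[36] -> (len(lo)=2, len(hi)=1, max(lo)=4)
Step 4: insert 45 -> lo=[1, 4] hi=[36, 45] -> (len(lo)=2, len(hi)=2, max(lo)=4)
Step 5: insert 37 -> lo=[1, 4, 36] hi=[37, 45] -> (len(lo)=3, len(hi)=2, max(lo)=36)
Step 6: insert 41 -> lo=[1, 4, 36] hi=[37, 41, 45] -> (len(lo)=3, len(hi)=3, max(lo)=36)
Step 7: insert 46 -> lo=[1, 4, 36, 37] hi=[41, 45, 46] -> (len(lo)=4, len(hi)=3, max(lo)=37)
Step 8: insert 6 -> lo=[1, 4, 6, 36] hi=[37, 41, 45, 46] -> (len(lo)=4, len(hi)=4, max(lo)=36)
Step 9: insert 49 -> lo=[1, 4, 6, 36, 37] hi=[41, 45, 46, 49] -> (len(lo)=5, len(hi)=4, max(lo)=37)
Step 10: insert 37 -> lo=[1, 4, 6, 36, 37] hi=[37, 41, 45, 46, 49] -> (len(lo)=5, len(hi)=5, max(lo)=37)

Answer: (1,0,1) (1,1,1) (2,1,4) (2,2,4) (3,2,36) (3,3,36) (4,3,37) (4,4,36) (5,4,37) (5,5,37)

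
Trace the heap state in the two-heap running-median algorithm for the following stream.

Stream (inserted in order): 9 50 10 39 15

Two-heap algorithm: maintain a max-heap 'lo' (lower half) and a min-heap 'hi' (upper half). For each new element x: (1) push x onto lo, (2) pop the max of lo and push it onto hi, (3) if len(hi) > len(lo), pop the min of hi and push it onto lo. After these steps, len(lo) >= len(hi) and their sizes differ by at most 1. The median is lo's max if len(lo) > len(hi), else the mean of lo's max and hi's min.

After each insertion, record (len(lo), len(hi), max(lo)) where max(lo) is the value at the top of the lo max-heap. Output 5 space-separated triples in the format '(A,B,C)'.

Step 1: insert 9 -> lo=[9] hi=[] -> (len(lo)=1, len(hi)=0, max(lo)=9)
Step 2: insert 50 -> lo=[9] hi=[50] -> (len(lo)=1, len(hi)=1, max(lo)=9)
Step 3: insert 10 -> lo=[9, 10] hi=[50] -> (len(lo)=2, len(hi)=1, max(lo)=10)
Step 4: insert 39 -> lo=[9, 10] hi=[39, 50] -> (len(lo)=2, len(hi)=2, max(lo)=10)
Step 5: insert 15 -> lo=[9, 10, 15] hi=[39, 50] -> (len(lo)=3, len(hi)=2, max(lo)=15)

Answer: (1,0,9) (1,1,9) (2,1,10) (2,2,10) (3,2,15)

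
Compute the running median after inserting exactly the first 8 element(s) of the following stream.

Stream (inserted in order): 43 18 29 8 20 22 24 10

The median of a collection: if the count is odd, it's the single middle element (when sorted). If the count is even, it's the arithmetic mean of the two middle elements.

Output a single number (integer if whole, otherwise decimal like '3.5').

Step 1: insert 43 -> lo=[43] (size 1, max 43) hi=[] (size 0) -> median=43
Step 2: insert 18 -> lo=[18] (size 1, max 18) hi=[43] (size 1, min 43) -> median=30.5
Step 3: insert 29 -> lo=[18, 29] (size 2, max 29) hi=[43] (size 1, min 43) -> median=29
Step 4: insert 8 -> lo=[8, 18] (size 2, max 18) hi=[29, 43] (size 2, min 29) -> median=23.5
Step 5: insert 20 -> lo=[8, 18, 20] (size 3, max 20) hi=[29, 43] (size 2, min 29) -> median=20
Step 6: insert 22 -> lo=[8, 18, 20] (size 3, max 20) hi=[22, 29, 43] (size 3, min 22) -> median=21
Step 7: insert 24 -> lo=[8, 18, 20, 22] (size 4, max 22) hi=[24, 29, 43] (size 3, min 24) -> median=22
Step 8: insert 10 -> lo=[8, 10, 18, 20] (size 4, max 20) hi=[22, 24, 29, 43] (size 4, min 22) -> median=21

Answer: 21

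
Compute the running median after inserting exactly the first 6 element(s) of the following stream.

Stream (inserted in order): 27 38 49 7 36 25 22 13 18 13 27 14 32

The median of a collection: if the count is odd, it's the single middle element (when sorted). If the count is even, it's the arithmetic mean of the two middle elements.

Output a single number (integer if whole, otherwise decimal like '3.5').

Answer: 31.5

Derivation:
Step 1: insert 27 -> lo=[27] (size 1, max 27) hi=[] (size 0) -> median=27
Step 2: insert 38 -> lo=[27] (size 1, max 27) hi=[38] (size 1, min 38) -> median=32.5
Step 3: insert 49 -> lo=[27, 38] (size 2, max 38) hi=[49] (size 1, min 49) -> median=38
Step 4: insert 7 -> lo=[7, 27] (size 2, max 27) hi=[38, 49] (size 2, min 38) -> median=32.5
Step 5: insert 36 -> lo=[7, 27, 36] (size 3, max 36) hi=[38, 49] (size 2, min 38) -> median=36
Step 6: insert 25 -> lo=[7, 25, 27] (size 3, max 27) hi=[36, 38, 49] (size 3, min 36) -> median=31.5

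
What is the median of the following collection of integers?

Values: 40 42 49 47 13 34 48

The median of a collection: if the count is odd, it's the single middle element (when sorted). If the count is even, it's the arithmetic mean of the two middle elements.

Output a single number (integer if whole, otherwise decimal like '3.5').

Answer: 42

Derivation:
Step 1: insert 40 -> lo=[40] (size 1, max 40) hi=[] (size 0) -> median=40
Step 2: insert 42 -> lo=[40] (size 1, max 40) hi=[42] (size 1, min 42) -> median=41
Step 3: insert 49 -> lo=[40, 42] (size 2, max 42) hi=[49] (size 1, min 49) -> median=42
Step 4: insert 47 -> lo=[40, 42] (size 2, max 42) hi=[47, 49] (size 2, min 47) -> median=44.5
Step 5: insert 13 -> lo=[13, 40, 42] (size 3, max 42) hi=[47, 49] (size 2, min 47) -> median=42
Step 6: insert 34 -> lo=[13, 34, 40] (size 3, max 40) hi=[42, 47, 49] (size 3, min 42) -> median=41
Step 7: insert 48 -> lo=[13, 34, 40, 42] (size 4, max 42) hi=[47, 48, 49] (size 3, min 47) -> median=42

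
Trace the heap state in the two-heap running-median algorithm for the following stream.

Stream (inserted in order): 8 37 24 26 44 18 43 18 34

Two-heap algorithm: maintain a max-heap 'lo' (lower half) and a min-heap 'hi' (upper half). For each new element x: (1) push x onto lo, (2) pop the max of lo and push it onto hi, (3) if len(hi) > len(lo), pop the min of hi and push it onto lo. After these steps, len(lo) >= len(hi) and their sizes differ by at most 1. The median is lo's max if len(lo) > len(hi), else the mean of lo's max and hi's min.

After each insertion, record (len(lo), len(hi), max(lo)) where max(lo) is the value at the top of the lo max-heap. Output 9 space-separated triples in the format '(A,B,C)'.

Step 1: insert 8 -> lo=[8] hi=[] -> (len(lo)=1, len(hi)=0, max(lo)=8)
Step 2: insert 37 -> lo=[8] hi=[37] -> (len(lo)=1, len(hi)=1, max(lo)=8)
Step 3: insert 24 -> lo=[8, 24] hi=[37] -> (len(lo)=2, len(hi)=1, max(lo)=24)
Step 4: insert 26 -> lo=[8, 24] hi=[26, 37] -> (len(lo)=2, len(hi)=2, max(lo)=24)
Step 5: insert 44 -> lo=[8, 24, 26] hi=[37, 44] -> (len(lo)=3, len(hi)=2, max(lo)=26)
Step 6: insert 18 -> lo=[8, 18, 24] hi=[26, 37, 44] -> (len(lo)=3, len(hi)=3, max(lo)=24)
Step 7: insert 43 -> lo=[8, 18, 24, 26] hi=[37, 43, 44] -> (len(lo)=4, len(hi)=3, max(lo)=26)
Step 8: insert 18 -> lo=[8, 18, 18, 24] hi=[26, 37, 43, 44] -> (len(lo)=4, len(hi)=4, max(lo)=24)
Step 9: insert 34 -> lo=[8, 18, 18, 24, 26] hi=[34, 37, 43, 44] -> (len(lo)=5, len(hi)=4, max(lo)=26)

Answer: (1,0,8) (1,1,8) (2,1,24) (2,2,24) (3,2,26) (3,3,24) (4,3,26) (4,4,24) (5,4,26)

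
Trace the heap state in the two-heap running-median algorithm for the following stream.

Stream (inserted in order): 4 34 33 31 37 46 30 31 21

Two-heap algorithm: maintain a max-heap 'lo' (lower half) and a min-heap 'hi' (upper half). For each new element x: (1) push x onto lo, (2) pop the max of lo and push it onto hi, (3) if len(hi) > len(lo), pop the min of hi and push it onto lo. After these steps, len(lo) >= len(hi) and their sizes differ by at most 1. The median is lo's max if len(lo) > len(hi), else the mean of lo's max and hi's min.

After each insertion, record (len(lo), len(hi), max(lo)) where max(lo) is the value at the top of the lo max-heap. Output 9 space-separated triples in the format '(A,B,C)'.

Step 1: insert 4 -> lo=[4] hi=[] -> (len(lo)=1, len(hi)=0, max(lo)=4)
Step 2: insert 34 -> lo=[4] hi=[34] -> (len(lo)=1, len(hi)=1, max(lo)=4)
Step 3: insert 33 -> lo=[4, 33] hi=[34] -> (len(lo)=2, len(hi)=1, max(lo)=33)
Step 4: insert 31 -> lo=[4, 31] hi=[33, 34] -> (len(lo)=2, len(hi)=2, max(lo)=31)
Step 5: insert 37 -> lo=[4, 31, 33] hi=[34, 37] -> (len(lo)=3, len(hi)=2, max(lo)=33)
Step 6: insert 46 -> lo=[4, 31, 33] hi=[34, 37, 46] -> (len(lo)=3, len(hi)=3, max(lo)=33)
Step 7: insert 30 -> lo=[4, 30, 31, 33] hi=[34, 37, 46] -> (len(lo)=4, len(hi)=3, max(lo)=33)
Step 8: insert 31 -> lo=[4, 30, 31, 31] hi=[33, 34, 37, 46] -> (len(lo)=4, len(hi)=4, max(lo)=31)
Step 9: insert 21 -> lo=[4, 21, 30, 31, 31] hi=[33, 34, 37, 46] -> (len(lo)=5, len(hi)=4, max(lo)=31)

Answer: (1,0,4) (1,1,4) (2,1,33) (2,2,31) (3,2,33) (3,3,33) (4,3,33) (4,4,31) (5,4,31)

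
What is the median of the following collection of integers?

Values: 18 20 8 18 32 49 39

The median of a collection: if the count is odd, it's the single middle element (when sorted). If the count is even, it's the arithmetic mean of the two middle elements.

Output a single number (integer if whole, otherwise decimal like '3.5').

Step 1: insert 18 -> lo=[18] (size 1, max 18) hi=[] (size 0) -> median=18
Step 2: insert 20 -> lo=[18] (size 1, max 18) hi=[20] (size 1, min 20) -> median=19
Step 3: insert 8 -> lo=[8, 18] (size 2, max 18) hi=[20] (size 1, min 20) -> median=18
Step 4: insert 18 -> lo=[8, 18] (size 2, max 18) hi=[18, 20] (size 2, min 18) -> median=18
Step 5: insert 32 -> lo=[8, 18, 18] (size 3, max 18) hi=[20, 32] (size 2, min 20) -> median=18
Step 6: insert 49 -> lo=[8, 18, 18] (size 3, max 18) hi=[20, 32, 49] (size 3, min 20) -> median=19
Step 7: insert 39 -> lo=[8, 18, 18, 20] (size 4, max 20) hi=[32, 39, 49] (size 3, min 32) -> median=20

Answer: 20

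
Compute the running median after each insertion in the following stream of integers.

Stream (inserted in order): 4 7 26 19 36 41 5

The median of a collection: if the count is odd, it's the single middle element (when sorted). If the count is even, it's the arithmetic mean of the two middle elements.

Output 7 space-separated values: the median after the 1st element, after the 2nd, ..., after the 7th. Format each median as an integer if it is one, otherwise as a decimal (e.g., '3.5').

Answer: 4 5.5 7 13 19 22.5 19

Derivation:
Step 1: insert 4 -> lo=[4] (size 1, max 4) hi=[] (size 0) -> median=4
Step 2: insert 7 -> lo=[4] (size 1, max 4) hi=[7] (size 1, min 7) -> median=5.5
Step 3: insert 26 -> lo=[4, 7] (size 2, max 7) hi=[26] (size 1, min 26) -> median=7
Step 4: insert 19 -> lo=[4, 7] (size 2, max 7) hi=[19, 26] (size 2, min 19) -> median=13
Step 5: insert 36 -> lo=[4, 7, 19] (size 3, max 19) hi=[26, 36] (size 2, min 26) -> median=19
Step 6: insert 41 -> lo=[4, 7, 19] (size 3, max 19) hi=[26, 36, 41] (size 3, min 26) -> median=22.5
Step 7: insert 5 -> lo=[4, 5, 7, 19] (size 4, max 19) hi=[26, 36, 41] (size 3, min 26) -> median=19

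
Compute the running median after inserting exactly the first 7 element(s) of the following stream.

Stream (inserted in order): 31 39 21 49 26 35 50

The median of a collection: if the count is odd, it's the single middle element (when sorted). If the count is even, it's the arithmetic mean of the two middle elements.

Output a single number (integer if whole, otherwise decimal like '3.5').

Answer: 35

Derivation:
Step 1: insert 31 -> lo=[31] (size 1, max 31) hi=[] (size 0) -> median=31
Step 2: insert 39 -> lo=[31] (size 1, max 31) hi=[39] (size 1, min 39) -> median=35
Step 3: insert 21 -> lo=[21, 31] (size 2, max 31) hi=[39] (size 1, min 39) -> median=31
Step 4: insert 49 -> lo=[21, 31] (size 2, max 31) hi=[39, 49] (size 2, min 39) -> median=35
Step 5: insert 26 -> lo=[21, 26, 31] (size 3, max 31) hi=[39, 49] (size 2, min 39) -> median=31
Step 6: insert 35 -> lo=[21, 26, 31] (size 3, max 31) hi=[35, 39, 49] (size 3, min 35) -> median=33
Step 7: insert 50 -> lo=[21, 26, 31, 35] (size 4, max 35) hi=[39, 49, 50] (size 3, min 39) -> median=35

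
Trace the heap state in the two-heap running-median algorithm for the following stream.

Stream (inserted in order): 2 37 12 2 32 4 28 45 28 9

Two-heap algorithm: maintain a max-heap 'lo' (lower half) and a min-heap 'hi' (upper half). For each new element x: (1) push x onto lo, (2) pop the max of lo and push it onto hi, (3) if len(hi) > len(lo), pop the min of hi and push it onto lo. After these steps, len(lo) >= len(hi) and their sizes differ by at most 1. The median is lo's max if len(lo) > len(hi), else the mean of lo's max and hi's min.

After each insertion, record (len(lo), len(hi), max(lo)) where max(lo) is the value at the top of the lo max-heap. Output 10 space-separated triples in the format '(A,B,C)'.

Step 1: insert 2 -> lo=[2] hi=[] -> (len(lo)=1, len(hi)=0, max(lo)=2)
Step 2: insert 37 -> lo=[2] hi=[37] -> (len(lo)=1, len(hi)=1, max(lo)=2)
Step 3: insert 12 -> lo=[2, 12] hi=[37] -> (len(lo)=2, len(hi)=1, max(lo)=12)
Step 4: insert 2 -> lo=[2, 2] hi=[12, 37] -> (len(lo)=2, len(hi)=2, max(lo)=2)
Step 5: insert 32 -> lo=[2, 2, 12] hi=[32, 37] -> (len(lo)=3, len(hi)=2, max(lo)=12)
Step 6: insert 4 -> lo=[2, 2, 4] hi=[12, 32, 37] -> (len(lo)=3, len(hi)=3, max(lo)=4)
Step 7: insert 28 -> lo=[2, 2, 4, 12] hi=[28, 32, 37] -> (len(lo)=4, len(hi)=3, max(lo)=12)
Step 8: insert 45 -> lo=[2, 2, 4, 12] hi=[28, 32, 37, 45] -> (len(lo)=4, len(hi)=4, max(lo)=12)
Step 9: insert 28 -> lo=[2, 2, 4, 12, 28] hi=[28, 32, 37, 45] -> (len(lo)=5, len(hi)=4, max(lo)=28)
Step 10: insert 9 -> lo=[2, 2, 4, 9, 12] hi=[28, 28, 32, 37, 45] -> (len(lo)=5, len(hi)=5, max(lo)=12)

Answer: (1,0,2) (1,1,2) (2,1,12) (2,2,2) (3,2,12) (3,3,4) (4,3,12) (4,4,12) (5,4,28) (5,5,12)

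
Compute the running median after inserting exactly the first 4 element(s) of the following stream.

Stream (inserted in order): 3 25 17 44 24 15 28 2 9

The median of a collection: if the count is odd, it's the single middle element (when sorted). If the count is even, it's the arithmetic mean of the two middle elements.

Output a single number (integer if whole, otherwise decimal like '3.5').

Step 1: insert 3 -> lo=[3] (size 1, max 3) hi=[] (size 0) -> median=3
Step 2: insert 25 -> lo=[3] (size 1, max 3) hi=[25] (size 1, min 25) -> median=14
Step 3: insert 17 -> lo=[3, 17] (size 2, max 17) hi=[25] (size 1, min 25) -> median=17
Step 4: insert 44 -> lo=[3, 17] (size 2, max 17) hi=[25, 44] (size 2, min 25) -> median=21

Answer: 21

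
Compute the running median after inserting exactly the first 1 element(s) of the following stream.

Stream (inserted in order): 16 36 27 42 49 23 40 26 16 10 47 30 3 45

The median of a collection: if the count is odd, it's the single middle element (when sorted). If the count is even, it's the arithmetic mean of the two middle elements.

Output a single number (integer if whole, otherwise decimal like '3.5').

Answer: 16

Derivation:
Step 1: insert 16 -> lo=[16] (size 1, max 16) hi=[] (size 0) -> median=16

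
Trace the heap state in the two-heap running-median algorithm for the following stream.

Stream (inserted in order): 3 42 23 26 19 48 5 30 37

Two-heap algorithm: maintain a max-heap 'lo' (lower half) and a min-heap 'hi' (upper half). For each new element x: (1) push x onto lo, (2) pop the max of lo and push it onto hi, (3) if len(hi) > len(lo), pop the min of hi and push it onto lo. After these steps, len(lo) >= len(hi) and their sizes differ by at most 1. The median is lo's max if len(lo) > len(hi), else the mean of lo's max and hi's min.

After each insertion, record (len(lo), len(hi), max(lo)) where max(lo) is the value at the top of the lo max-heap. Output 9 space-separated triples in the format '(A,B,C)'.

Answer: (1,0,3) (1,1,3) (2,1,23) (2,2,23) (3,2,23) (3,3,23) (4,3,23) (4,4,23) (5,4,26)

Derivation:
Step 1: insert 3 -> lo=[3] hi=[] -> (len(lo)=1, len(hi)=0, max(lo)=3)
Step 2: insert 42 -> lo=[3] hi=[42] -> (len(lo)=1, len(hi)=1, max(lo)=3)
Step 3: insert 23 -> lo=[3, 23] hi=[42] -> (len(lo)=2, len(hi)=1, max(lo)=23)
Step 4: insert 26 -> lo=[3, 23] hi=[26, 42] -> (len(lo)=2, len(hi)=2, max(lo)=23)
Step 5: insert 19 -> lo=[3, 19, 23] hi=[26, 42] -> (len(lo)=3, len(hi)=2, max(lo)=23)
Step 6: insert 48 -> lo=[3, 19, 23] hi=[26, 42, 48] -> (len(lo)=3, len(hi)=3, max(lo)=23)
Step 7: insert 5 -> lo=[3, 5, 19, 23] hi=[26, 42, 48] -> (len(lo)=4, len(hi)=3, max(lo)=23)
Step 8: insert 30 -> lo=[3, 5, 19, 23] hi=[26, 30, 42, 48] -> (len(lo)=4, len(hi)=4, max(lo)=23)
Step 9: insert 37 -> lo=[3, 5, 19, 23, 26] hi=[30, 37, 42, 48] -> (len(lo)=5, len(hi)=4, max(lo)=26)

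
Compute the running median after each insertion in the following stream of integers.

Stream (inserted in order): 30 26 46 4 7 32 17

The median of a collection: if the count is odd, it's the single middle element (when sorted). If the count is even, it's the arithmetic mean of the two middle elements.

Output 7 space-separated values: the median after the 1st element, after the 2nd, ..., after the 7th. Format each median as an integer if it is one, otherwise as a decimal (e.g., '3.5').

Step 1: insert 30 -> lo=[30] (size 1, max 30) hi=[] (size 0) -> median=30
Step 2: insert 26 -> lo=[26] (size 1, max 26) hi=[30] (size 1, min 30) -> median=28
Step 3: insert 46 -> lo=[26, 30] (size 2, max 30) hi=[46] (size 1, min 46) -> median=30
Step 4: insert 4 -> lo=[4, 26] (size 2, max 26) hi=[30, 46] (size 2, min 30) -> median=28
Step 5: insert 7 -> lo=[4, 7, 26] (size 3, max 26) hi=[30, 46] (size 2, min 30) -> median=26
Step 6: insert 32 -> lo=[4, 7, 26] (size 3, max 26) hi=[30, 32, 46] (size 3, min 30) -> median=28
Step 7: insert 17 -> lo=[4, 7, 17, 26] (size 4, max 26) hi=[30, 32, 46] (size 3, min 30) -> median=26

Answer: 30 28 30 28 26 28 26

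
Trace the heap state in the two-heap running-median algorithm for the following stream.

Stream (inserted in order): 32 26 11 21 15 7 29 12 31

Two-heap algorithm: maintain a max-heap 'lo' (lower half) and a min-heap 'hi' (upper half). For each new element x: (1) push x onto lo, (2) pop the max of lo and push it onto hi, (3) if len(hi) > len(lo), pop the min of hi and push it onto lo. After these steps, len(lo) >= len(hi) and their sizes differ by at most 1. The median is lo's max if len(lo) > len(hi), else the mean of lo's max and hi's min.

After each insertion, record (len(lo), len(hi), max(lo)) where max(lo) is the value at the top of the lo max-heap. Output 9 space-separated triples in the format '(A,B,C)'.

Answer: (1,0,32) (1,1,26) (2,1,26) (2,2,21) (3,2,21) (3,3,15) (4,3,21) (4,4,15) (5,4,21)

Derivation:
Step 1: insert 32 -> lo=[32] hi=[] -> (len(lo)=1, len(hi)=0, max(lo)=32)
Step 2: insert 26 -> lo=[26] hi=[32] -> (len(lo)=1, len(hi)=1, max(lo)=26)
Step 3: insert 11 -> lo=[11, 26] hi=[32] -> (len(lo)=2, len(hi)=1, max(lo)=26)
Step 4: insert 21 -> lo=[11, 21] hi=[26, 32] -> (len(lo)=2, len(hi)=2, max(lo)=21)
Step 5: insert 15 -> lo=[11, 15, 21] hi=[26, 32] -> (len(lo)=3, len(hi)=2, max(lo)=21)
Step 6: insert 7 -> lo=[7, 11, 15] hi=[21, 26, 32] -> (len(lo)=3, len(hi)=3, max(lo)=15)
Step 7: insert 29 -> lo=[7, 11, 15, 21] hi=[26, 29, 32] -> (len(lo)=4, len(hi)=3, max(lo)=21)
Step 8: insert 12 -> lo=[7, 11, 12, 15] hi=[21, 26, 29, 32] -> (len(lo)=4, len(hi)=4, max(lo)=15)
Step 9: insert 31 -> lo=[7, 11, 12, 15, 21] hi=[26, 29, 31, 32] -> (len(lo)=5, len(hi)=4, max(lo)=21)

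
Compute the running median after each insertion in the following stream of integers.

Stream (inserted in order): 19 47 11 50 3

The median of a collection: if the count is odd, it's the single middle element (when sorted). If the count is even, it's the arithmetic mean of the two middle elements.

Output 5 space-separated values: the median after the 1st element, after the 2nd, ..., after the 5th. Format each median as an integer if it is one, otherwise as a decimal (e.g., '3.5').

Step 1: insert 19 -> lo=[19] (size 1, max 19) hi=[] (size 0) -> median=19
Step 2: insert 47 -> lo=[19] (size 1, max 19) hi=[47] (size 1, min 47) -> median=33
Step 3: insert 11 -> lo=[11, 19] (size 2, max 19) hi=[47] (size 1, min 47) -> median=19
Step 4: insert 50 -> lo=[11, 19] (size 2, max 19) hi=[47, 50] (size 2, min 47) -> median=33
Step 5: insert 3 -> lo=[3, 11, 19] (size 3, max 19) hi=[47, 50] (size 2, min 47) -> median=19

Answer: 19 33 19 33 19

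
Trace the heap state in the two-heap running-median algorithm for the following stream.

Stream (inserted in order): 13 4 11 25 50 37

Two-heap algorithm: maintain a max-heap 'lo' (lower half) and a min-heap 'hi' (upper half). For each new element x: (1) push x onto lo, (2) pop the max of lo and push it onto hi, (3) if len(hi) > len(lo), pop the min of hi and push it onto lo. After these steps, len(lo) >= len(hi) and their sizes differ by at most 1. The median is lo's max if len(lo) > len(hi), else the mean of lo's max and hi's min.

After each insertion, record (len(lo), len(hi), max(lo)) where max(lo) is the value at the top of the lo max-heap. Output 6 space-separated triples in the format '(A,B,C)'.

Step 1: insert 13 -> lo=[13] hi=[] -> (len(lo)=1, len(hi)=0, max(lo)=13)
Step 2: insert 4 -> lo=[4] hi=[13] -> (len(lo)=1, len(hi)=1, max(lo)=4)
Step 3: insert 11 -> lo=[4, 11] hi=[13] -> (len(lo)=2, len(hi)=1, max(lo)=11)
Step 4: insert 25 -> lo=[4, 11] hi=[13, 25] -> (len(lo)=2, len(hi)=2, max(lo)=11)
Step 5: insert 50 -> lo=[4, 11, 13] hi=[25, 50] -> (len(lo)=3, len(hi)=2, max(lo)=13)
Step 6: insert 37 -> lo=[4, 11, 13] hi=[25, 37, 50] -> (len(lo)=3, len(hi)=3, max(lo)=13)

Answer: (1,0,13) (1,1,4) (2,1,11) (2,2,11) (3,2,13) (3,3,13)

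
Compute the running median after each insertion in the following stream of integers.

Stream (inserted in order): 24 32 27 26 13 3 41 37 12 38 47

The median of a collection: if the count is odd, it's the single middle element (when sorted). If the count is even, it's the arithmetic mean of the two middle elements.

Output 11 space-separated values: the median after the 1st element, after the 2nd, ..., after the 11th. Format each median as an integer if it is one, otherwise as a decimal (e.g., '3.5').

Step 1: insert 24 -> lo=[24] (size 1, max 24) hi=[] (size 0) -> median=24
Step 2: insert 32 -> lo=[24] (size 1, max 24) hi=[32] (size 1, min 32) -> median=28
Step 3: insert 27 -> lo=[24, 27] (size 2, max 27) hi=[32] (size 1, min 32) -> median=27
Step 4: insert 26 -> lo=[24, 26] (size 2, max 26) hi=[27, 32] (size 2, min 27) -> median=26.5
Step 5: insert 13 -> lo=[13, 24, 26] (size 3, max 26) hi=[27, 32] (size 2, min 27) -> median=26
Step 6: insert 3 -> lo=[3, 13, 24] (size 3, max 24) hi=[26, 27, 32] (size 3, min 26) -> median=25
Step 7: insert 41 -> lo=[3, 13, 24, 26] (size 4, max 26) hi=[27, 32, 41] (size 3, min 27) -> median=26
Step 8: insert 37 -> lo=[3, 13, 24, 26] (size 4, max 26) hi=[27, 32, 37, 41] (size 4, min 27) -> median=26.5
Step 9: insert 12 -> lo=[3, 12, 13, 24, 26] (size 5, max 26) hi=[27, 32, 37, 41] (size 4, min 27) -> median=26
Step 10: insert 38 -> lo=[3, 12, 13, 24, 26] (size 5, max 26) hi=[27, 32, 37, 38, 41] (size 5, min 27) -> median=26.5
Step 11: insert 47 -> lo=[3, 12, 13, 24, 26, 27] (size 6, max 27) hi=[32, 37, 38, 41, 47] (size 5, min 32) -> median=27

Answer: 24 28 27 26.5 26 25 26 26.5 26 26.5 27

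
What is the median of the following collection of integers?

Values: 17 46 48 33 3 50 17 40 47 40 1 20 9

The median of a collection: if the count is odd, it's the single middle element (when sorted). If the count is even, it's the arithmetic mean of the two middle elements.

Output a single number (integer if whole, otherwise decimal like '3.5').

Step 1: insert 17 -> lo=[17] (size 1, max 17) hi=[] (size 0) -> median=17
Step 2: insert 46 -> lo=[17] (size 1, max 17) hi=[46] (size 1, min 46) -> median=31.5
Step 3: insert 48 -> lo=[17, 46] (size 2, max 46) hi=[48] (size 1, min 48) -> median=46
Step 4: insert 33 -> lo=[17, 33] (size 2, max 33) hi=[46, 48] (size 2, min 46) -> median=39.5
Step 5: insert 3 -> lo=[3, 17, 33] (size 3, max 33) hi=[46, 48] (size 2, min 46) -> median=33
Step 6: insert 50 -> lo=[3, 17, 33] (size 3, max 33) hi=[46, 48, 50] (size 3, min 46) -> median=39.5
Step 7: insert 17 -> lo=[3, 17, 17, 33] (size 4, max 33) hi=[46, 48, 50] (size 3, min 46) -> median=33
Step 8: insert 40 -> lo=[3, 17, 17, 33] (size 4, max 33) hi=[40, 46, 48, 50] (size 4, min 40) -> median=36.5
Step 9: insert 47 -> lo=[3, 17, 17, 33, 40] (size 5, max 40) hi=[46, 47, 48, 50] (size 4, min 46) -> median=40
Step 10: insert 40 -> lo=[3, 17, 17, 33, 40] (size 5, max 40) hi=[40, 46, 47, 48, 50] (size 5, min 40) -> median=40
Step 11: insert 1 -> lo=[1, 3, 17, 17, 33, 40] (size 6, max 40) hi=[40, 46, 47, 48, 50] (size 5, min 40) -> median=40
Step 12: insert 20 -> lo=[1, 3, 17, 17, 20, 33] (size 6, max 33) hi=[40, 40, 46, 47, 48, 50] (size 6, min 40) -> median=36.5
Step 13: insert 9 -> lo=[1, 3, 9, 17, 17, 20, 33] (size 7, max 33) hi=[40, 40, 46, 47, 48, 50] (size 6, min 40) -> median=33

Answer: 33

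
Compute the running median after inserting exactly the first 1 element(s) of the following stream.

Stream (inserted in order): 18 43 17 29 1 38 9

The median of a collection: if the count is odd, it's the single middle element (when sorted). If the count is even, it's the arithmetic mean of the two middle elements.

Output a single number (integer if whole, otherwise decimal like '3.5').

Answer: 18

Derivation:
Step 1: insert 18 -> lo=[18] (size 1, max 18) hi=[] (size 0) -> median=18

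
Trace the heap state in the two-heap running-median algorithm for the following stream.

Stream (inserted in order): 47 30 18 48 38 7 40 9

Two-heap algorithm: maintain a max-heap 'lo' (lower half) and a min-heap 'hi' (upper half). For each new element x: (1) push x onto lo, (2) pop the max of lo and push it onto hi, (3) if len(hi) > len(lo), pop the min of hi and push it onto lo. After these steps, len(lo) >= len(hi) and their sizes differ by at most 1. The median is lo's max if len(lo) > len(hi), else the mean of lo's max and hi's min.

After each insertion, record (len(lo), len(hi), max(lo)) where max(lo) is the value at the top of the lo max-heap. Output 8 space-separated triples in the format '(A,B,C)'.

Step 1: insert 47 -> lo=[47] hi=[] -> (len(lo)=1, len(hi)=0, max(lo)=47)
Step 2: insert 30 -> lo=[30] hi=[47] -> (len(lo)=1, len(hi)=1, max(lo)=30)
Step 3: insert 18 -> lo=[18, 30] hi=[47] -> (len(lo)=2, len(hi)=1, max(lo)=30)
Step 4: insert 48 -> lo=[18, 30] hi=[47, 48] -> (len(lo)=2, len(hi)=2, max(lo)=30)
Step 5: insert 38 -> lo=[18, 30, 38] hi=[47, 48] -> (len(lo)=3, len(hi)=2, max(lo)=38)
Step 6: insert 7 -> lo=[7, 18, 30] hi=[38, 47, 48] -> (len(lo)=3, len(hi)=3, max(lo)=30)
Step 7: insert 40 -> lo=[7, 18, 30, 38] hi=[40, 47, 48] -> (len(lo)=4, len(hi)=3, max(lo)=38)
Step 8: insert 9 -> lo=[7, 9, 18, 30] hi=[38, 40, 47, 48] -> (len(lo)=4, len(hi)=4, max(lo)=30)

Answer: (1,0,47) (1,1,30) (2,1,30) (2,2,30) (3,2,38) (3,3,30) (4,3,38) (4,4,30)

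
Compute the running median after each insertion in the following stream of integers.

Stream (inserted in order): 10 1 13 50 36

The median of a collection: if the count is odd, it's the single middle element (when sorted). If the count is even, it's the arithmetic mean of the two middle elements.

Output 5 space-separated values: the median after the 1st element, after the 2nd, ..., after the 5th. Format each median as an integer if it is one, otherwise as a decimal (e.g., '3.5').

Answer: 10 5.5 10 11.5 13

Derivation:
Step 1: insert 10 -> lo=[10] (size 1, max 10) hi=[] (size 0) -> median=10
Step 2: insert 1 -> lo=[1] (size 1, max 1) hi=[10] (size 1, min 10) -> median=5.5
Step 3: insert 13 -> lo=[1, 10] (size 2, max 10) hi=[13] (size 1, min 13) -> median=10
Step 4: insert 50 -> lo=[1, 10] (size 2, max 10) hi=[13, 50] (size 2, min 13) -> median=11.5
Step 5: insert 36 -> lo=[1, 10, 13] (size 3, max 13) hi=[36, 50] (size 2, min 36) -> median=13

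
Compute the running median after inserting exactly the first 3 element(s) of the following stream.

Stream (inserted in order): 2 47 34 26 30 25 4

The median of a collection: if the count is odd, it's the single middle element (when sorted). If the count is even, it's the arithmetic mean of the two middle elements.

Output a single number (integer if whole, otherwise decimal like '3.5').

Step 1: insert 2 -> lo=[2] (size 1, max 2) hi=[] (size 0) -> median=2
Step 2: insert 47 -> lo=[2] (size 1, max 2) hi=[47] (size 1, min 47) -> median=24.5
Step 3: insert 34 -> lo=[2, 34] (size 2, max 34) hi=[47] (size 1, min 47) -> median=34

Answer: 34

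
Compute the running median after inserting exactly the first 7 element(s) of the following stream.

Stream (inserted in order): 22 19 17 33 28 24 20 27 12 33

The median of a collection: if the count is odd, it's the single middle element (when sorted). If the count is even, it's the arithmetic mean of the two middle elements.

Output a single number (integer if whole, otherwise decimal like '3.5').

Answer: 22

Derivation:
Step 1: insert 22 -> lo=[22] (size 1, max 22) hi=[] (size 0) -> median=22
Step 2: insert 19 -> lo=[19] (size 1, max 19) hi=[22] (size 1, min 22) -> median=20.5
Step 3: insert 17 -> lo=[17, 19] (size 2, max 19) hi=[22] (size 1, min 22) -> median=19
Step 4: insert 33 -> lo=[17, 19] (size 2, max 19) hi=[22, 33] (size 2, min 22) -> median=20.5
Step 5: insert 28 -> lo=[17, 19, 22] (size 3, max 22) hi=[28, 33] (size 2, min 28) -> median=22
Step 6: insert 24 -> lo=[17, 19, 22] (size 3, max 22) hi=[24, 28, 33] (size 3, min 24) -> median=23
Step 7: insert 20 -> lo=[17, 19, 20, 22] (size 4, max 22) hi=[24, 28, 33] (size 3, min 24) -> median=22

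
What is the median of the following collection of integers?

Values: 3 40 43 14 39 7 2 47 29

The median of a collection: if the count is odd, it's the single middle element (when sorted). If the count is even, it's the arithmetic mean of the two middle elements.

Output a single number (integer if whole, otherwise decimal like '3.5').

Answer: 29

Derivation:
Step 1: insert 3 -> lo=[3] (size 1, max 3) hi=[] (size 0) -> median=3
Step 2: insert 40 -> lo=[3] (size 1, max 3) hi=[40] (size 1, min 40) -> median=21.5
Step 3: insert 43 -> lo=[3, 40] (size 2, max 40) hi=[43] (size 1, min 43) -> median=40
Step 4: insert 14 -> lo=[3, 14] (size 2, max 14) hi=[40, 43] (size 2, min 40) -> median=27
Step 5: insert 39 -> lo=[3, 14, 39] (size 3, max 39) hi=[40, 43] (size 2, min 40) -> median=39
Step 6: insert 7 -> lo=[3, 7, 14] (size 3, max 14) hi=[39, 40, 43] (size 3, min 39) -> median=26.5
Step 7: insert 2 -> lo=[2, 3, 7, 14] (size 4, max 14) hi=[39, 40, 43] (size 3, min 39) -> median=14
Step 8: insert 47 -> lo=[2, 3, 7, 14] (size 4, max 14) hi=[39, 40, 43, 47] (size 4, min 39) -> median=26.5
Step 9: insert 29 -> lo=[2, 3, 7, 14, 29] (size 5, max 29) hi=[39, 40, 43, 47] (size 4, min 39) -> median=29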